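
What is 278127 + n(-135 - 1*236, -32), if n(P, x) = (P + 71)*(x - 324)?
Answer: 384927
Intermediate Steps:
n(P, x) = (-324 + x)*(71 + P) (n(P, x) = (71 + P)*(-324 + x) = (-324 + x)*(71 + P))
278127 + n(-135 - 1*236, -32) = 278127 + (-23004 - 324*(-135 - 1*236) + 71*(-32) + (-135 - 1*236)*(-32)) = 278127 + (-23004 - 324*(-135 - 236) - 2272 + (-135 - 236)*(-32)) = 278127 + (-23004 - 324*(-371) - 2272 - 371*(-32)) = 278127 + (-23004 + 120204 - 2272 + 11872) = 278127 + 106800 = 384927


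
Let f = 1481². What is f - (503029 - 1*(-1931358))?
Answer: -241026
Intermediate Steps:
f = 2193361
f - (503029 - 1*(-1931358)) = 2193361 - (503029 - 1*(-1931358)) = 2193361 - (503029 + 1931358) = 2193361 - 1*2434387 = 2193361 - 2434387 = -241026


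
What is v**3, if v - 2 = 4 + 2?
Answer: 512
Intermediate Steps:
v = 8 (v = 2 + (4 + 2) = 2 + 6 = 8)
v**3 = 8**3 = 512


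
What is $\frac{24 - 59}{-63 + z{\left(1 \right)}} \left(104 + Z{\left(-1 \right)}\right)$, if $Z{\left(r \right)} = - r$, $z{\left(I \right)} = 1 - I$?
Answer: $\frac{175}{3} \approx 58.333$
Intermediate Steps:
$\frac{24 - 59}{-63 + z{\left(1 \right)}} \left(104 + Z{\left(-1 \right)}\right) = \frac{24 - 59}{-63 + \left(1 - 1\right)} \left(104 - -1\right) = - \frac{35}{-63 + \left(1 - 1\right)} \left(104 + 1\right) = - \frac{35}{-63 + 0} \cdot 105 = - \frac{35}{-63} \cdot 105 = \left(-35\right) \left(- \frac{1}{63}\right) 105 = \frac{5}{9} \cdot 105 = \frac{175}{3}$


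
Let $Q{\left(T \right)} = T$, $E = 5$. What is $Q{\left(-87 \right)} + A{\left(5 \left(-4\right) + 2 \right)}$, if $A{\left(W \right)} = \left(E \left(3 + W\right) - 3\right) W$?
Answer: $1317$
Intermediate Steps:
$A{\left(W \right)} = W \left(12 + 5 W\right)$ ($A{\left(W \right)} = \left(5 \left(3 + W\right) - 3\right) W = \left(\left(15 + 5 W\right) - 3\right) W = \left(12 + 5 W\right) W = W \left(12 + 5 W\right)$)
$Q{\left(-87 \right)} + A{\left(5 \left(-4\right) + 2 \right)} = -87 + \left(5 \left(-4\right) + 2\right) \left(12 + 5 \left(5 \left(-4\right) + 2\right)\right) = -87 + \left(-20 + 2\right) \left(12 + 5 \left(-20 + 2\right)\right) = -87 - 18 \left(12 + 5 \left(-18\right)\right) = -87 - 18 \left(12 - 90\right) = -87 - -1404 = -87 + 1404 = 1317$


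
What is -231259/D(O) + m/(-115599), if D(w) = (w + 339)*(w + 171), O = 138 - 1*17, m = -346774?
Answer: 19845374539/15527257680 ≈ 1.2781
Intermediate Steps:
O = 121 (O = 138 - 17 = 121)
D(w) = (171 + w)*(339 + w) (D(w) = (339 + w)*(171 + w) = (171 + w)*(339 + w))
-231259/D(O) + m/(-115599) = -231259/(57969 + 121² + 510*121) - 346774/(-115599) = -231259/(57969 + 14641 + 61710) - 346774*(-1/115599) = -231259/134320 + 346774/115599 = 19845374539/15527257680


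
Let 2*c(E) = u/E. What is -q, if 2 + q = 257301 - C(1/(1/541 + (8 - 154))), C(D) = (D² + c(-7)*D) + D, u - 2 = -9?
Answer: -3210386764131843/12477260450 ≈ -2.5730e+5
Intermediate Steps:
u = -7 (u = 2 - 9 = -7)
c(E) = -7/(2*E) (c(E) = (-7/E)/2 = -7/(2*E))
C(D) = D² + 3*D/2 (C(D) = (D² + (-7/2/(-7))*D) + D = (D² + (-7/2*(-⅐))*D) + D = (D² + D/2) + D = D² + 3*D/2)
q = 3210386764131843/12477260450 (q = -2 + (257301 - (3 + 2/(1/541 + (8 - 154)))/(2*(1/541 + (8 - 154)))) = -2 + (257301 - (3 + 2/(1/541 - 146))/(2*(1/541 - 146))) = -2 + (257301 - (3 + 2/(-78985/541))/(2*(-78985/541))) = -2 + (257301 - (-541)*(3 + 2*(-541/78985))/(2*78985)) = -2 + (257301 - (-541)*(3 - 1082/78985)/(2*78985)) = -2 + (257301 - (-541)*235873/(2*78985*78985)) = -2 + (257301 - 1*(-127607293/12477260450)) = -2 + (257301 + 127607293/12477260450) = -2 + 3210411718652743/12477260450 = 3210386764131843/12477260450 ≈ 2.5730e+5)
-q = -1*3210386764131843/12477260450 = -3210386764131843/12477260450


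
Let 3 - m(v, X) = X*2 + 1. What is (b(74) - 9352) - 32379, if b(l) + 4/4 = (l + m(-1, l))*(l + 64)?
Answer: -51668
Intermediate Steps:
m(v, X) = 2 - 2*X (m(v, X) = 3 - (X*2 + 1) = 3 - (2*X + 1) = 3 - (1 + 2*X) = 3 + (-1 - 2*X) = 2 - 2*X)
b(l) = -1 + (2 - l)*(64 + l) (b(l) = -1 + (l + (2 - 2*l))*(l + 64) = -1 + (2 - l)*(64 + l))
(b(74) - 9352) - 32379 = ((127 - 1*74² - 62*74) - 9352) - 32379 = ((127 - 1*5476 - 4588) - 9352) - 32379 = ((127 - 5476 - 4588) - 9352) - 32379 = (-9937 - 9352) - 32379 = -19289 - 32379 = -51668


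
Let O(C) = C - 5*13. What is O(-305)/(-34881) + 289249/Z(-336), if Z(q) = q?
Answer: -480436669/558096 ≈ -860.85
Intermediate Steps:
O(C) = -65 + C (O(C) = C - 65 = -65 + C)
O(-305)/(-34881) + 289249/Z(-336) = (-65 - 305)/(-34881) + 289249/(-336) = -370*(-1/34881) + 289249*(-1/336) = 370/34881 - 289249/336 = -480436669/558096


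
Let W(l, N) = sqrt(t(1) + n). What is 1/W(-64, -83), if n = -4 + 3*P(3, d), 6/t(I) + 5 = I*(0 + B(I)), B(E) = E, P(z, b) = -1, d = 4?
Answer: -I*sqrt(34)/17 ≈ -0.343*I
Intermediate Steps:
t(I) = 6/(-5 + I**2) (t(I) = 6/(-5 + I*(0 + I)) = 6/(-5 + I*I) = 6/(-5 + I**2))
n = -7 (n = -4 + 3*(-1) = -4 - 3 = -7)
W(l, N) = I*sqrt(34)/2 (W(l, N) = sqrt(6/(-5 + 1**2) - 7) = sqrt(6/(-5 + 1) - 7) = sqrt(6/(-4) - 7) = sqrt(6*(-1/4) - 7) = sqrt(-3/2 - 7) = sqrt(-17/2) = I*sqrt(34)/2)
1/W(-64, -83) = 1/(I*sqrt(34)/2) = -I*sqrt(34)/17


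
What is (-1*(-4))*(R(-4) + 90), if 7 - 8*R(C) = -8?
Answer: 735/2 ≈ 367.50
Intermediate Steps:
R(C) = 15/8 (R(C) = 7/8 - 1/8*(-8) = 7/8 + 1 = 15/8)
(-1*(-4))*(R(-4) + 90) = (-1*(-4))*(15/8 + 90) = 4*(735/8) = 735/2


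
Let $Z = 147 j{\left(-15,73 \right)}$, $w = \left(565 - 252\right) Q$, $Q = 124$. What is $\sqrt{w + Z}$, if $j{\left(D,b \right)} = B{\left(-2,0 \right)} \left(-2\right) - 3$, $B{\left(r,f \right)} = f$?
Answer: $\sqrt{38371} \approx 195.89$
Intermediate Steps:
$j{\left(D,b \right)} = -3$ ($j{\left(D,b \right)} = 0 \left(-2\right) - 3 = 0 - 3 = -3$)
$w = 38812$ ($w = \left(565 - 252\right) 124 = 313 \cdot 124 = 38812$)
$Z = -441$ ($Z = 147 \left(-3\right) = -441$)
$\sqrt{w + Z} = \sqrt{38812 - 441} = \sqrt{38371}$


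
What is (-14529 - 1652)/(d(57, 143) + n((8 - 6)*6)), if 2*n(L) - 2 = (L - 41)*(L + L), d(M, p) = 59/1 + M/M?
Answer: 16181/287 ≈ 56.380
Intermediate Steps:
d(M, p) = 60 (d(M, p) = 59*1 + 1 = 59 + 1 = 60)
n(L) = 1 + L*(-41 + L) (n(L) = 1 + ((L - 41)*(L + L))/2 = 1 + ((-41 + L)*(2*L))/2 = 1 + (2*L*(-41 + L))/2 = 1 + L*(-41 + L))
(-14529 - 1652)/(d(57, 143) + n((8 - 6)*6)) = (-14529 - 1652)/(60 + (1 + ((8 - 6)*6)² - 41*(8 - 6)*6)) = -16181/(60 + (1 + (2*6)² - 82*6)) = -16181/(60 + (1 + 12² - 41*12)) = -16181/(60 + (1 + 144 - 492)) = -16181/(60 - 347) = -16181/(-287) = -16181*(-1/287) = 16181/287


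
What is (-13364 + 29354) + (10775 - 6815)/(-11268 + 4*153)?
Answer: 2366465/148 ≈ 15990.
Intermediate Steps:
(-13364 + 29354) + (10775 - 6815)/(-11268 + 4*153) = 15990 + 3960/(-11268 + 612) = 15990 + 3960/(-10656) = 15990 + 3960*(-1/10656) = 15990 - 55/148 = 2366465/148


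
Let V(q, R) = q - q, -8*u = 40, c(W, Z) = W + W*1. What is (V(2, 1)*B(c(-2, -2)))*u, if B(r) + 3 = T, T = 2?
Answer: 0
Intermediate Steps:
c(W, Z) = 2*W (c(W, Z) = W + W = 2*W)
B(r) = -1 (B(r) = -3 + 2 = -1)
u = -5 (u = -⅛*40 = -5)
V(q, R) = 0
(V(2, 1)*B(c(-2, -2)))*u = (0*(-1))*(-5) = 0*(-5) = 0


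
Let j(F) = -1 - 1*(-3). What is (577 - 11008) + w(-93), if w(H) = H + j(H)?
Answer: -10522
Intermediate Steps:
j(F) = 2 (j(F) = -1 + 3 = 2)
w(H) = 2 + H (w(H) = H + 2 = 2 + H)
(577 - 11008) + w(-93) = (577 - 11008) + (2 - 93) = -10431 - 91 = -10522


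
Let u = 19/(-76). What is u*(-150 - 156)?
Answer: 153/2 ≈ 76.500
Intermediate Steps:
u = -¼ (u = 19*(-1/76) = -¼ ≈ -0.25000)
u*(-150 - 156) = -(-150 - 156)/4 = -¼*(-306) = 153/2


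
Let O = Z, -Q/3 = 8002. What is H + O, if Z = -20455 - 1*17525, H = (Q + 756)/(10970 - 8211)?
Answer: -3380970/89 ≈ -37988.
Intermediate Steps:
Q = -24006 (Q = -3*8002 = -24006)
H = -750/89 (H = (-24006 + 756)/(10970 - 8211) = -23250/2759 = -23250*1/2759 = -750/89 ≈ -8.4270)
Z = -37980 (Z = -20455 - 17525 = -37980)
O = -37980
H + O = -750/89 - 37980 = -3380970/89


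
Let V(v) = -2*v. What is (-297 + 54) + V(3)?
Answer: -249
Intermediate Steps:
(-297 + 54) + V(3) = (-297 + 54) - 2*3 = -243 - 6 = -249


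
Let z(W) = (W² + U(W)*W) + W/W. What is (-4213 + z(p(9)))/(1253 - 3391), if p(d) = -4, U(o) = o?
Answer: 2090/1069 ≈ 1.9551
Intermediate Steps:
z(W) = 1 + 2*W² (z(W) = (W² + W*W) + W/W = (W² + W²) + 1 = 2*W² + 1 = 1 + 2*W²)
(-4213 + z(p(9)))/(1253 - 3391) = (-4213 + (1 + 2*(-4)²))/(1253 - 3391) = (-4213 + (1 + 2*16))/(-2138) = (-4213 + (1 + 32))*(-1/2138) = (-4213 + 33)*(-1/2138) = -4180*(-1/2138) = 2090/1069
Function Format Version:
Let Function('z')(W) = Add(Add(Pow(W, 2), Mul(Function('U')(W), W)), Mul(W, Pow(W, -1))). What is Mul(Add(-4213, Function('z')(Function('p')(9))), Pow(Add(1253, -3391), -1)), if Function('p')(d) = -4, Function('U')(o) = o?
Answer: Rational(2090, 1069) ≈ 1.9551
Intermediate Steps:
Function('z')(W) = Add(1, Mul(2, Pow(W, 2))) (Function('z')(W) = Add(Add(Pow(W, 2), Mul(W, W)), Mul(W, Pow(W, -1))) = Add(Add(Pow(W, 2), Pow(W, 2)), 1) = Add(Mul(2, Pow(W, 2)), 1) = Add(1, Mul(2, Pow(W, 2))))
Mul(Add(-4213, Function('z')(Function('p')(9))), Pow(Add(1253, -3391), -1)) = Mul(Add(-4213, Add(1, Mul(2, Pow(-4, 2)))), Pow(Add(1253, -3391), -1)) = Mul(Add(-4213, Add(1, Mul(2, 16))), Pow(-2138, -1)) = Mul(Add(-4213, Add(1, 32)), Rational(-1, 2138)) = Mul(Add(-4213, 33), Rational(-1, 2138)) = Mul(-4180, Rational(-1, 2138)) = Rational(2090, 1069)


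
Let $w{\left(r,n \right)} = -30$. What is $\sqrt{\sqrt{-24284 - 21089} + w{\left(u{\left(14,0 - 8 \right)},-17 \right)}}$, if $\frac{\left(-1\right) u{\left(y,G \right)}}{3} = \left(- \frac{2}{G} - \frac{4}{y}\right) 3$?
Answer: $\sqrt{-30 + 17 i \sqrt{157}} \approx 9.6206 + 11.07 i$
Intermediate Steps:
$u{\left(y,G \right)} = \frac{18}{G} + \frac{36}{y}$ ($u{\left(y,G \right)} = - 3 \left(- \frac{2}{G} - \frac{4}{y}\right) 3 = - 3 \left(- \frac{4}{y} - \frac{2}{G}\right) 3 = - 3 \left(- \frac{12}{y} - \frac{6}{G}\right) = \frac{18}{G} + \frac{36}{y}$)
$\sqrt{\sqrt{-24284 - 21089} + w{\left(u{\left(14,0 - 8 \right)},-17 \right)}} = \sqrt{\sqrt{-24284 - 21089} - 30} = \sqrt{\sqrt{-45373} - 30} = \sqrt{17 i \sqrt{157} - 30} = \sqrt{-30 + 17 i \sqrt{157}}$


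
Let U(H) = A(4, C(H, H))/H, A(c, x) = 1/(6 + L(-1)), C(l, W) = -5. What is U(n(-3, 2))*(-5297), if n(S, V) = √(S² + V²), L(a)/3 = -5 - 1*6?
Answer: 5297*√13/351 ≈ 54.412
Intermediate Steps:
L(a) = -33 (L(a) = 3*(-5 - 1*6) = 3*(-5 - 6) = 3*(-11) = -33)
A(c, x) = -1/27 (A(c, x) = 1/(6 - 33) = 1/(-27) = -1/27)
U(H) = -1/(27*H)
U(n(-3, 2))*(-5297) = -1/(27*√((-3)² + 2²))*(-5297) = -1/(27*√(9 + 4))*(-5297) = -√13/13/27*(-5297) = -√13/351*(-5297) = 5297*√13/351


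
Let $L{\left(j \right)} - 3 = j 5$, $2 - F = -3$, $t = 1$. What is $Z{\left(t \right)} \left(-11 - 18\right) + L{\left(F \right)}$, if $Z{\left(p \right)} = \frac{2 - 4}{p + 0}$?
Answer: $86$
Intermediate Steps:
$F = 5$ ($F = 2 - -3 = 2 + 3 = 5$)
$Z{\left(p \right)} = - \frac{2}{p}$
$L{\left(j \right)} = 3 + 5 j$ ($L{\left(j \right)} = 3 + j 5 = 3 + 5 j$)
$Z{\left(t \right)} \left(-11 - 18\right) + L{\left(F \right)} = - \frac{2}{1} \left(-11 - 18\right) + \left(3 + 5 \cdot 5\right) = \left(-2\right) 1 \left(-29\right) + \left(3 + 25\right) = \left(-2\right) \left(-29\right) + 28 = 58 + 28 = 86$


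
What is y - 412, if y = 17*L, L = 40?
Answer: 268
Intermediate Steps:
y = 680 (y = 17*40 = 680)
y - 412 = 680 - 412 = 268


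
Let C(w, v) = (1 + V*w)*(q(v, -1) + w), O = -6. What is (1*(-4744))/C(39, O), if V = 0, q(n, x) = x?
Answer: -2372/19 ≈ -124.84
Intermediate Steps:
C(w, v) = -1 + w (C(w, v) = (1 + 0*w)*(-1 + w) = (1 + 0)*(-1 + w) = 1*(-1 + w) = -1 + w)
(1*(-4744))/C(39, O) = (1*(-4744))/(-1 + 39) = -4744/38 = -4744*1/38 = -2372/19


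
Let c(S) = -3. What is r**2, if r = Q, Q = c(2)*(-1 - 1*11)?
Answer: 1296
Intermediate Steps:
Q = 36 (Q = -3*(-1 - 1*11) = -3*(-1 - 11) = -3*(-12) = 36)
r = 36
r**2 = 36**2 = 1296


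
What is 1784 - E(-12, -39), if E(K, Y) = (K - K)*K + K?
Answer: 1796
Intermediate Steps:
E(K, Y) = K (E(K, Y) = 0*K + K = 0 + K = K)
1784 - E(-12, -39) = 1784 - 1*(-12) = 1784 + 12 = 1796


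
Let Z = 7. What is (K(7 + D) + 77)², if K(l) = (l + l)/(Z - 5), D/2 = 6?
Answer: 9216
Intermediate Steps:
D = 12 (D = 2*6 = 12)
K(l) = l (K(l) = (l + l)/(7 - 5) = (2*l)/2 = (2*l)*(½) = l)
(K(7 + D) + 77)² = ((7 + 12) + 77)² = (19 + 77)² = 96² = 9216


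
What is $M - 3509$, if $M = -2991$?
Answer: $-6500$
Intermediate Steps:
$M - 3509 = -2991 - 3509 = -6500$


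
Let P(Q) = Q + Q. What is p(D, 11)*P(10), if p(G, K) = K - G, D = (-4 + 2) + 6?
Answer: 140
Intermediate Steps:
D = 4 (D = -2 + 6 = 4)
P(Q) = 2*Q
p(D, 11)*P(10) = (11 - 1*4)*(2*10) = (11 - 4)*20 = 7*20 = 140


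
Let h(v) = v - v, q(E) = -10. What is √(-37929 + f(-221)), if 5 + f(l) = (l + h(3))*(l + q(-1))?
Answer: √13117 ≈ 114.53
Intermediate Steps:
h(v) = 0
f(l) = -5 + l*(-10 + l) (f(l) = -5 + (l + 0)*(l - 10) = -5 + l*(-10 + l))
√(-37929 + f(-221)) = √(-37929 + (-5 + (-221)² - 10*(-221))) = √(-37929 + (-5 + 48841 + 2210)) = √(-37929 + 51046) = √13117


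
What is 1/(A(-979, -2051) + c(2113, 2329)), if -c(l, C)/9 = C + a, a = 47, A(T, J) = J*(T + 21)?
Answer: 1/1943474 ≈ 5.1454e-7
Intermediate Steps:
A(T, J) = J*(21 + T)
c(l, C) = -423 - 9*C (c(l, C) = -9*(C + 47) = -9*(47 + C) = -423 - 9*C)
1/(A(-979, -2051) + c(2113, 2329)) = 1/(-2051*(21 - 979) + (-423 - 9*2329)) = 1/(-2051*(-958) + (-423 - 20961)) = 1/(1964858 - 21384) = 1/1943474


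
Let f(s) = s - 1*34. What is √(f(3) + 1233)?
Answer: √1202 ≈ 34.670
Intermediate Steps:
f(s) = -34 + s (f(s) = s - 34 = -34 + s)
√(f(3) + 1233) = √((-34 + 3) + 1233) = √(-31 + 1233) = √1202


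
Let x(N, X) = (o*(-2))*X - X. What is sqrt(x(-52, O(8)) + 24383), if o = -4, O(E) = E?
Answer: sqrt(24439) ≈ 156.33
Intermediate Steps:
x(N, X) = 7*X (x(N, X) = (-4*(-2))*X - X = 8*X - X = 7*X)
sqrt(x(-52, O(8)) + 24383) = sqrt(7*8 + 24383) = sqrt(56 + 24383) = sqrt(24439)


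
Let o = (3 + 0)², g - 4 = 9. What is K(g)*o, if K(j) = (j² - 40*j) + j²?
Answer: -1638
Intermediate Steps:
g = 13 (g = 4 + 9 = 13)
o = 9 (o = 3² = 9)
K(j) = -40*j + 2*j²
K(g)*o = (2*13*(-20 + 13))*9 = (2*13*(-7))*9 = -182*9 = -1638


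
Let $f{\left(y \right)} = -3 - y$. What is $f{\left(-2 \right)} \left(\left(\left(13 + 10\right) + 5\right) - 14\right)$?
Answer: $-14$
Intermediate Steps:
$f{\left(-2 \right)} \left(\left(\left(13 + 10\right) + 5\right) - 14\right) = \left(-3 - -2\right) \left(\left(\left(13 + 10\right) + 5\right) - 14\right) = \left(-3 + 2\right) \left(\left(23 + 5\right) - 14\right) = - (28 - 14) = \left(-1\right) 14 = -14$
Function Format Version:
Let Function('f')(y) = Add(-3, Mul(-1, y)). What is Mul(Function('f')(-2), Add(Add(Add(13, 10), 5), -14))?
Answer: -14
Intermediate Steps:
Mul(Function('f')(-2), Add(Add(Add(13, 10), 5), -14)) = Mul(Add(-3, Mul(-1, -2)), Add(Add(Add(13, 10), 5), -14)) = Mul(Add(-3, 2), Add(Add(23, 5), -14)) = Mul(-1, Add(28, -14)) = Mul(-1, 14) = -14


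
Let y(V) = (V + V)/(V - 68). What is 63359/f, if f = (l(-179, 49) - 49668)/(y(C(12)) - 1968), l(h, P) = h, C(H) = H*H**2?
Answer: 51691820304/20686505 ≈ 2498.8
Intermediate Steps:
C(H) = H**3
y(V) = 2*V/(-68 + V) (y(V) = (2*V)/(-68 + V) = 2*V/(-68 + V))
f = 20686505/815856 (f = (-179 - 49668)/(2*12**3/(-68 + 12**3) - 1968) = -49847/(2*1728/(-68 + 1728) - 1968) = -49847/(2*1728/1660 - 1968) = -49847/(2*1728*(1/1660) - 1968) = -49847/(864/415 - 1968) = -49847/(-815856/415) = -49847*(-415/815856) = 20686505/815856 ≈ 25.356)
63359/f = 63359/(20686505/815856) = 63359*(815856/20686505) = 51691820304/20686505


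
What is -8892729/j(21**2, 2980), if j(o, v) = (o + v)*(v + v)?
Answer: -8892729/20389160 ≈ -0.43615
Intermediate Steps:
j(o, v) = 2*v*(o + v) (j(o, v) = (o + v)*(2*v) = 2*v*(o + v))
-8892729/j(21**2, 2980) = -8892729*1/(5960*(21**2 + 2980)) = -8892729*1/(5960*(441 + 2980)) = -8892729/(2*2980*3421) = -8892729/20389160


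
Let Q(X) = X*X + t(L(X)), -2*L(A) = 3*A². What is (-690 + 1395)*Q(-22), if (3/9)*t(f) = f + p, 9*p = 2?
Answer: -1193800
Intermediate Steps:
p = 2/9 (p = (⅑)*2 = 2/9 ≈ 0.22222)
L(A) = -3*A²/2
t(f) = ⅔ + 3*f (t(f) = 3*(f + 2/9) = 3*(2/9 + f) = ⅔ + 3*f)
Q(X) = ⅔ - 7*X²/2 (Q(X) = X*X + (⅔ + 3*(-3*X²/2)) = X² + (⅔ - 9*X²/2) = ⅔ - 7*X²/2)
(-690 + 1395)*Q(-22) = (-690 + 1395)*(⅔ - 7/2*(-22)²) = 705*(⅔ - 7/2*484) = 705*(⅔ - 1694) = 705*(-5080/3) = -1193800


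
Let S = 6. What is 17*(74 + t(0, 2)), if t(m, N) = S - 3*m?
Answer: 1360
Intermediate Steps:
t(m, N) = 6 - 3*m
17*(74 + t(0, 2)) = 17*(74 + (6 - 3*0)) = 17*(74 + (6 + 0)) = 17*(74 + 6) = 17*80 = 1360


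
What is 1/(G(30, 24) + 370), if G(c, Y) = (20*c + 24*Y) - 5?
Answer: 1/1541 ≈ 0.00064893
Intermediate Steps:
G(c, Y) = -5 + 20*c + 24*Y
1/(G(30, 24) + 370) = 1/((-5 + 20*30 + 24*24) + 370) = 1/((-5 + 600 + 576) + 370) = 1/(1171 + 370) = 1/1541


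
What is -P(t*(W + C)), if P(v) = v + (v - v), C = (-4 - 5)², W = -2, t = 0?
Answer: 0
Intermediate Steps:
C = 81 (C = (-9)² = 81)
P(v) = v (P(v) = v + 0 = v)
-P(t*(W + C)) = -0*(-2 + 81) = -0*79 = -1*0 = 0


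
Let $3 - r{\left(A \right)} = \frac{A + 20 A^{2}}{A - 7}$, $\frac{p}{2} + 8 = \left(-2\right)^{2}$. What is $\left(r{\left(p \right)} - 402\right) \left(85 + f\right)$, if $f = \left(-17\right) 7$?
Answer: $\frac{53414}{5} \approx 10683.0$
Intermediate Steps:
$p = -8$ ($p = -16 + 2 \left(-2\right)^{2} = -16 + 2 \cdot 4 = -16 + 8 = -8$)
$f = -119$
$r{\left(A \right)} = 3 - \frac{A + 20 A^{2}}{-7 + A}$ ($r{\left(A \right)} = 3 - \frac{A + 20 A^{2}}{A - 7} = 3 - \frac{A + 20 A^{2}}{-7 + A}$)
$\left(r{\left(p \right)} - 402\right) \left(85 + f\right) = \left(\frac{-21 - 20 \left(-8\right)^{2} + 2 \left(-8\right)}{-7 - 8} - 402\right) \left(85 - 119\right) = \left(\frac{-21 - 1280 - 16}{-15} - 402\right) \left(-34\right) = \left(- \frac{-21 - 1280 - 16}{15} - 402\right) \left(-34\right) = \left(\left(- \frac{1}{15}\right) \left(-1317\right) - 402\right) \left(-34\right) = \left(\frac{439}{5} - 402\right) \left(-34\right) = \left(- \frac{1571}{5}\right) \left(-34\right) = \frac{53414}{5}$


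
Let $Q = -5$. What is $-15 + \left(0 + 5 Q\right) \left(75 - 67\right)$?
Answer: $-215$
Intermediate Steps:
$-15 + \left(0 + 5 Q\right) \left(75 - 67\right) = -15 + \left(0 + 5 \left(-5\right)\right) \left(75 - 67\right) = -15 + \left(0 - 25\right) \left(75 - 67\right) = -15 - 200 = -215$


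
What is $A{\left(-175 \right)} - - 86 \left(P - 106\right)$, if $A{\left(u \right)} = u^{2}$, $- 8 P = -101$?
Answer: $\frac{90379}{4} \approx 22595.0$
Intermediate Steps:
$P = \frac{101}{8}$ ($P = \left(- \frac{1}{8}\right) \left(-101\right) = \frac{101}{8} \approx 12.625$)
$A{\left(-175 \right)} - - 86 \left(P - 106\right) = \left(-175\right)^{2} - - 86 \left(\frac{101}{8} - 106\right) = 30625 - \left(-86\right) \left(- \frac{747}{8}\right) = 30625 - \frac{32121}{4} = \frac{90379}{4}$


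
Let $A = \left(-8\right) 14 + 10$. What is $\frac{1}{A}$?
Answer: $- \frac{1}{102} \approx -0.0098039$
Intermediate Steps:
$A = -102$ ($A = -112 + 10 = -102$)
$\frac{1}{A} = \frac{1}{-102} = - \frac{1}{102}$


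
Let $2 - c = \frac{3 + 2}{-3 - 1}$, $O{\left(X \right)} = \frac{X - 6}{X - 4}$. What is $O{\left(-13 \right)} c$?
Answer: $\frac{247}{68} \approx 3.6324$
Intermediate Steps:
$O{\left(X \right)} = \frac{-6 + X}{-4 + X}$
$c = \frac{13}{4}$ ($c = 2 - \frac{3 + 2}{-3 - 1} = 2 - \frac{5}{-4} = 2 - 5 \left(- \frac{1}{4}\right) = 2 - - \frac{5}{4} = 2 + \frac{5}{4} = \frac{13}{4} \approx 3.25$)
$O{\left(-13 \right)} c = \frac{-6 - 13}{-4 - 13} \cdot \frac{13}{4} = \frac{1}{-17} \left(-19\right) \frac{13}{4} = \left(- \frac{1}{17}\right) \left(-19\right) \frac{13}{4} = \frac{19}{17} \cdot \frac{13}{4} = \frac{247}{68}$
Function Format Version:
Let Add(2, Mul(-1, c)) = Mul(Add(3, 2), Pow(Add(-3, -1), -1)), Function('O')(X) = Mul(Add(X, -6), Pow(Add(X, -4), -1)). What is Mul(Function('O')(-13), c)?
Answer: Rational(247, 68) ≈ 3.6324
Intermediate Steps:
Function('O')(X) = Mul(Pow(Add(-4, X), -1), Add(-6, X)) (Function('O')(X) = Mul(Add(-6, X), Pow(Add(-4, X), -1)) = Mul(Pow(Add(-4, X), -1), Add(-6, X)))
c = Rational(13, 4) (c = Add(2, Mul(-1, Mul(Add(3, 2), Pow(Add(-3, -1), -1)))) = Add(2, Mul(-1, Mul(5, Pow(-4, -1)))) = Add(2, Mul(-1, Mul(5, Rational(-1, 4)))) = Add(2, Mul(-1, Rational(-5, 4))) = Add(2, Rational(5, 4)) = Rational(13, 4) ≈ 3.2500)
Mul(Function('O')(-13), c) = Mul(Mul(Pow(Add(-4, -13), -1), Add(-6, -13)), Rational(13, 4)) = Mul(Mul(Pow(-17, -1), -19), Rational(13, 4)) = Mul(Mul(Rational(-1, 17), -19), Rational(13, 4)) = Mul(Rational(19, 17), Rational(13, 4)) = Rational(247, 68)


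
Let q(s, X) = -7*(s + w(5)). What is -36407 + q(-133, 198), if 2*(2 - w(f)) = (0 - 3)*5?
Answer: -71085/2 ≈ -35543.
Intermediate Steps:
w(f) = 19/2 (w(f) = 2 - (0 - 3)*5/2 = 2 - (-3)*5/2 = 2 - ½*(-15) = 2 + 15/2 = 19/2)
q(s, X) = -133/2 - 7*s (q(s, X) = -7*(s + 19/2) = -7*(19/2 + s) = -133/2 - 7*s)
-36407 + q(-133, 198) = -36407 + (-133/2 - 7*(-133)) = -36407 + (-133/2 + 931) = -36407 + 1729/2 = -71085/2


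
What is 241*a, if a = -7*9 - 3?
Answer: -15906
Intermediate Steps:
a = -66 (a = -63 - 3 = -66)
241*a = 241*(-66) = -15906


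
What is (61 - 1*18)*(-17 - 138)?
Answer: -6665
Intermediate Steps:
(61 - 1*18)*(-17 - 138) = (61 - 18)*(-155) = 43*(-155) = -6665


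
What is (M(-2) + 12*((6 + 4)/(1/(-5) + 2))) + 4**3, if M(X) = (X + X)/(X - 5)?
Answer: 2756/21 ≈ 131.24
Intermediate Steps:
M(X) = 2*X/(-5 + X) (M(X) = (2*X)/(-5 + X) = 2*X/(-5 + X))
(M(-2) + 12*((6 + 4)/(1/(-5) + 2))) + 4**3 = (2*(-2)/(-5 - 2) + 12*((6 + 4)/(1/(-5) + 2))) + 4**3 = (2*(-2)/(-7) + 12*(10/(-1/5 + 2))) + 64 = (2*(-2)*(-1/7) + 12*(10/(9/5))) + 64 = (4/7 + 12*(10*(5/9))) + 64 = (4/7 + 12*(50/9)) + 64 = (4/7 + 200/3) + 64 = 1412/21 + 64 = 2756/21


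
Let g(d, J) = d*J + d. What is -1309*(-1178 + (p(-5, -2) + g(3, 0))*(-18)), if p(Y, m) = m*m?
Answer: 1706936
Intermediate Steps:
p(Y, m) = m²
g(d, J) = d + J*d (g(d, J) = J*d + d = d + J*d)
-1309*(-1178 + (p(-5, -2) + g(3, 0))*(-18)) = -1309*(-1178 + ((-2)² + 3*(1 + 0))*(-18)) = -1309*(-1178 + (4 + 3*1)*(-18)) = -1309*(-1178 + (4 + 3)*(-18)) = -1309*(-1178 + 7*(-18)) = -1309*(-1178 - 126) = -1309*(-1304) = 1706936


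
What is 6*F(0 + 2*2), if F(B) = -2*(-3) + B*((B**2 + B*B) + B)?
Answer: 900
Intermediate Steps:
F(B) = 6 + B*(B + 2*B**2) (F(B) = 6 + B*((B**2 + B**2) + B) = 6 + B*(2*B**2 + B) = 6 + B*(B + 2*B**2))
6*F(0 + 2*2) = 6*(6 + (0 + 2*2)**2 + 2*(0 + 2*2)**3) = 6*(6 + (0 + 4)**2 + 2*(0 + 4)**3) = 6*(6 + 4**2 + 2*4**3) = 6*(6 + 16 + 2*64) = 6*(6 + 16 + 128) = 6*150 = 900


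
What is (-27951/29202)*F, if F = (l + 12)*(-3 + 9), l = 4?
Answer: -447216/4867 ≈ -91.887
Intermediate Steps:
F = 96 (F = (4 + 12)*(-3 + 9) = 16*6 = 96)
(-27951/29202)*F = -27951/29202*96 = -27951*1/29202*96 = -9317/9734*96 = -447216/4867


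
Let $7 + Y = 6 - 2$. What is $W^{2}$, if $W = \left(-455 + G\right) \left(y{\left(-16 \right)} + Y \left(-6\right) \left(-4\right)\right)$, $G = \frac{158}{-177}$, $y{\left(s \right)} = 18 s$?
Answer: $\frac{93763587585600}{3481} \approx 2.6936 \cdot 10^{10}$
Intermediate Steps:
$Y = -3$ ($Y = -7 + \left(6 - 2\right) = -7 + 4 = -3$)
$G = - \frac{158}{177}$ ($G = 158 \left(- \frac{1}{177}\right) = - \frac{158}{177} \approx -0.89266$)
$W = \frac{9683160}{59}$ ($W = \left(-455 - \frac{158}{177}\right) \left(18 \left(-16\right) + \left(-3\right) \left(-6\right) \left(-4\right)\right) = - \frac{80693 \left(-288 + 18 \left(-4\right)\right)}{177} = - \frac{80693 \left(-288 - 72\right)}{177} = \left(- \frac{80693}{177}\right) \left(-360\right) = \frac{9683160}{59} \approx 1.6412 \cdot 10^{5}$)
$W^{2} = \left(\frac{9683160}{59}\right)^{2} = \frac{93763587585600}{3481}$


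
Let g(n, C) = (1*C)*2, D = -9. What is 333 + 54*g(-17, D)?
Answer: -639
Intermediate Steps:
g(n, C) = 2*C (g(n, C) = C*2 = 2*C)
333 + 54*g(-17, D) = 333 + 54*(2*(-9)) = 333 + 54*(-18) = 333 - 972 = -639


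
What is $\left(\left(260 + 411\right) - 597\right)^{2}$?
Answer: $5476$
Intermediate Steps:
$\left(\left(260 + 411\right) - 597\right)^{2} = \left(671 + \left(-607 + 10\right)\right)^{2} = \left(671 - 597\right)^{2} = 74^{2} = 5476$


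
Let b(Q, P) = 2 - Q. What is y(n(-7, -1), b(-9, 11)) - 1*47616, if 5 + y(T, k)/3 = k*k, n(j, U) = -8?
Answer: -47268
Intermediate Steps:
y(T, k) = -15 + 3*k² (y(T, k) = -15 + 3*(k*k) = -15 + 3*k²)
y(n(-7, -1), b(-9, 11)) - 1*47616 = (-15 + 3*(2 - 1*(-9))²) - 1*47616 = (-15 + 3*(2 + 9)²) - 47616 = (-15 + 3*11²) - 47616 = (-15 + 3*121) - 47616 = (-15 + 363) - 47616 = 348 - 47616 = -47268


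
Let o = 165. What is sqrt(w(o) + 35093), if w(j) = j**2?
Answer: sqrt(62318) ≈ 249.64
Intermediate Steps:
sqrt(w(o) + 35093) = sqrt(165**2 + 35093) = sqrt(27225 + 35093) = sqrt(62318)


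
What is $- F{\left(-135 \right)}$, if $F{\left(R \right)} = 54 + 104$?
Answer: $-158$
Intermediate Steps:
$F{\left(R \right)} = 158$
$- F{\left(-135 \right)} = \left(-1\right) 158 = -158$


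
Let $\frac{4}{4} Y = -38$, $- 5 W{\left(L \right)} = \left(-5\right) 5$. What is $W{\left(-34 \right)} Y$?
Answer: $-190$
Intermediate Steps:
$W{\left(L \right)} = 5$ ($W{\left(L \right)} = - \frac{\left(-5\right) 5}{5} = \left(- \frac{1}{5}\right) \left(-25\right) = 5$)
$Y = -38$
$W{\left(-34 \right)} Y = 5 \left(-38\right) = -190$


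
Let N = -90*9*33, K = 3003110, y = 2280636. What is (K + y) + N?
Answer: 5257016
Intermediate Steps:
N = -26730 (N = -810*33 = -26730)
(K + y) + N = (3003110 + 2280636) - 26730 = 5283746 - 26730 = 5257016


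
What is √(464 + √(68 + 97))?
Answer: √(464 + √165) ≈ 21.837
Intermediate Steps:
√(464 + √(68 + 97)) = √(464 + √165)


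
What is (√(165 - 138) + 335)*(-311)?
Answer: -104185 - 933*√3 ≈ -1.0580e+5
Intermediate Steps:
(√(165 - 138) + 335)*(-311) = (√27 + 335)*(-311) = (3*√3 + 335)*(-311) = (335 + 3*√3)*(-311) = -104185 - 933*√3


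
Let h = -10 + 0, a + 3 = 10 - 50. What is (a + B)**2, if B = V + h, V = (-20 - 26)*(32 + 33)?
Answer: 9259849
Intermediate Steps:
a = -43 (a = -3 + (10 - 50) = -3 - 40 = -43)
h = -10
V = -2990 (V = -46*65 = -2990)
B = -3000 (B = -2990 - 10 = -3000)
(a + B)**2 = (-43 - 3000)**2 = (-3043)**2 = 9259849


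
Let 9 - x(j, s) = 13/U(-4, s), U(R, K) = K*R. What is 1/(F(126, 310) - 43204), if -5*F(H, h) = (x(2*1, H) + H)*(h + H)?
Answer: -630/34636297 ≈ -1.8189e-5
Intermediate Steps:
x(j, s) = 9 + 13/(4*s) (x(j, s) = 9 - 13/(s*(-4)) = 9 - 13/((-4*s)) = 9 - 13*(-1/(4*s)) = 9 - (-13)/(4*s) = 9 + 13/(4*s))
F(H, h) = -(H + h)*(9 + H + 13/(4*H))/5 (F(H, h) = -((9 + 13/(4*H)) + H)*(h + H)/5 = -(9 + H + 13/(4*H))*(H + h)/5 = -(H + h)*(9 + H + 13/(4*H))/5)
1/(F(126, 310) - 43204) = 1/((1/20)*(126*(-13 - 36*126 - 4*126² - 4*126*310) - 1*310*(13 + 36*126))/126 - 43204) = 1/((1/20)*(1/126)*(126*(-13 - 4536 - 4*15876 - 156240) - 1*310*(13 + 4536)) - 43204) = 1/((1/20)*(1/126)*(126*(-13 - 4536 - 63504 - 156240) - 1*310*4549) - 43204) = 1/((1/20)*(1/126)*(126*(-224293) - 1410190) - 43204) = 1/((1/20)*(1/126)*(-28260918 - 1410190) - 43204) = 1/((1/20)*(1/126)*(-29671108) - 43204) = 1/(-7417777/630 - 43204) = 1/(-34636297/630) = -630/34636297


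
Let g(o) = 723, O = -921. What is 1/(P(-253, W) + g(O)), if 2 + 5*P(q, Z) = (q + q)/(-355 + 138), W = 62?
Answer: 1085/784527 ≈ 0.0013830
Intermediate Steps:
P(q, Z) = -⅖ - 2*q/1085 (P(q, Z) = -⅖ + ((q + q)/(-355 + 138))/5 = -⅖ + ((2*q)/(-217))/5 = -⅖ + ((2*q)*(-1/217))/5 = -⅖ + (-2*q/217)/5 = -⅖ - 2*q/1085)
1/(P(-253, W) + g(O)) = 1/((-⅖ - 2/1085*(-253)) + 723) = 1/((-⅖ + 506/1085) + 723) = 1/(72/1085 + 723) = 1/(784527/1085) = 1085/784527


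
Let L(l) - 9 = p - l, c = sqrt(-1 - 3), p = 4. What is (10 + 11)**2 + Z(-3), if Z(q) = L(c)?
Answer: 454 - 2*I ≈ 454.0 - 2.0*I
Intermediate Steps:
c = 2*I (c = sqrt(-4) = 2*I ≈ 2.0*I)
L(l) = 13 - l (L(l) = 9 + (4 - l) = 13 - l)
Z(q) = 13 - 2*I
(10 + 11)**2 + Z(-3) = (10 + 11)**2 + (13 - 2*I) = 21**2 + (13 - 2*I) = 441 + (13 - 2*I) = 454 - 2*I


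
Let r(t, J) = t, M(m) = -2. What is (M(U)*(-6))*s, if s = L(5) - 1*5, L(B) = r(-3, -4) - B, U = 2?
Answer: -156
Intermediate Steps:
L(B) = -3 - B
s = -13 (s = (-3 - 1*5) - 1*5 = (-3 - 5) - 5 = -8 - 5 = -13)
(M(U)*(-6))*s = -2*(-6)*(-13) = 12*(-13) = -156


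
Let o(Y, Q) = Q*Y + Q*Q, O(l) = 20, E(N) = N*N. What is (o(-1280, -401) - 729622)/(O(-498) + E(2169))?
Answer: -55541/4704581 ≈ -0.011806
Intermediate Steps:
E(N) = N²
o(Y, Q) = Q² + Q*Y (o(Y, Q) = Q*Y + Q² = Q² + Q*Y)
(o(-1280, -401) - 729622)/(O(-498) + E(2169)) = (-401*(-401 - 1280) - 729622)/(20 + 2169²) = (-401*(-1681) - 729622)/(20 + 4704561) = (674081 - 729622)/4704581 = -55541*1/4704581 = -55541/4704581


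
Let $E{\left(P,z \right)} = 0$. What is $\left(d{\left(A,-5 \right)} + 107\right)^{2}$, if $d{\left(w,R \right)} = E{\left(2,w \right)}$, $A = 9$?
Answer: $11449$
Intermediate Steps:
$d{\left(w,R \right)} = 0$
$\left(d{\left(A,-5 \right)} + 107\right)^{2} = \left(0 + 107\right)^{2} = 107^{2} = 11449$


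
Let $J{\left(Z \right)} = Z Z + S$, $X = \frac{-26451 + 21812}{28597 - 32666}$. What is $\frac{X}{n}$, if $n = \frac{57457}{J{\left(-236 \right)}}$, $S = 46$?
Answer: $\frac{258587138}{233792533} \approx 1.1061$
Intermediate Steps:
$X = \frac{4639}{4069}$ ($X = - \frac{4639}{-4069} = \left(-4639\right) \left(- \frac{1}{4069}\right) = \frac{4639}{4069} \approx 1.1401$)
$J{\left(Z \right)} = 46 + Z^{2}$ ($J{\left(Z \right)} = Z Z + 46 = Z^{2} + 46 = 46 + Z^{2}$)
$n = \frac{57457}{55742}$ ($n = \frac{57457}{46 + \left(-236\right)^{2}} = \frac{57457}{46 + 55696} = \frac{57457}{55742} \approx 1.0308$)
$\frac{X}{n} = \frac{4639}{4069 \cdot \frac{57457}{55742}} = \frac{4639}{4069} \cdot \frac{55742}{57457} = \frac{258587138}{233792533}$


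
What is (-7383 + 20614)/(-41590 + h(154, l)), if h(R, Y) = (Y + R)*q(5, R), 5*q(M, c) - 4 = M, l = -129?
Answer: -13231/41545 ≈ -0.31847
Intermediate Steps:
q(M, c) = ⅘ + M/5
h(R, Y) = 9*R/5 + 9*Y/5 (h(R, Y) = (Y + R)*(⅘ + (⅕)*5) = (R + Y)*(⅘ + 1) = (R + Y)*(9/5) = 9*R/5 + 9*Y/5)
(-7383 + 20614)/(-41590 + h(154, l)) = (-7383 + 20614)/(-41590 + ((9/5)*154 + (9/5)*(-129))) = 13231/(-41590 + (1386/5 - 1161/5)) = 13231/(-41590 + 45) = 13231/(-41545) = 13231*(-1/41545) = -13231/41545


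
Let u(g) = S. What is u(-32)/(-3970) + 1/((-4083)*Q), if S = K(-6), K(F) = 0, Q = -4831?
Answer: 1/19724973 ≈ 5.0697e-8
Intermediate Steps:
S = 0
u(g) = 0
u(-32)/(-3970) + 1/((-4083)*Q) = 0/(-3970) + 1/(-4083*(-4831)) = 0*(-1/3970) - 1/4083*(-1/4831) = 0 + 1/19724973 = 1/19724973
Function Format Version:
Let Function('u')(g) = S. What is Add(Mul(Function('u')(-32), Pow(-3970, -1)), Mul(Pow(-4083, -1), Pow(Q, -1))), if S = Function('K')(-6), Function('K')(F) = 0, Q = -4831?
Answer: Rational(1, 19724973) ≈ 5.0697e-8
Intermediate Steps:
S = 0
Function('u')(g) = 0
Add(Mul(Function('u')(-32), Pow(-3970, -1)), Mul(Pow(-4083, -1), Pow(Q, -1))) = Add(Mul(0, Pow(-3970, -1)), Mul(Pow(-4083, -1), Pow(-4831, -1))) = Add(Mul(0, Rational(-1, 3970)), Mul(Rational(-1, 4083), Rational(-1, 4831))) = Add(0, Rational(1, 19724973)) = Rational(1, 19724973)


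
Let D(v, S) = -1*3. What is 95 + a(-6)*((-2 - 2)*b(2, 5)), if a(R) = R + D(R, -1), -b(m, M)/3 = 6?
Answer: -553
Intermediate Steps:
D(v, S) = -3
b(m, M) = -18 (b(m, M) = -3*6 = -18)
a(R) = -3 + R (a(R) = R - 3 = -3 + R)
95 + a(-6)*((-2 - 2)*b(2, 5)) = 95 + (-3 - 6)*((-2 - 2)*(-18)) = 95 - (-36)*(-18) = 95 - 9*72 = 95 - 648 = -553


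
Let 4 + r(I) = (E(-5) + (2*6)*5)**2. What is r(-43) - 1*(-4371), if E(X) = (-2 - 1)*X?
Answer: 9992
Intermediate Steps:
E(X) = -3*X
r(I) = 5621 (r(I) = -4 + (-3*(-5) + (2*6)*5)**2 = -4 + (15 + 12*5)**2 = -4 + (15 + 60)**2 = -4 + 75**2 = -4 + 5625 = 5621)
r(-43) - 1*(-4371) = 5621 - 1*(-4371) = 5621 + 4371 = 9992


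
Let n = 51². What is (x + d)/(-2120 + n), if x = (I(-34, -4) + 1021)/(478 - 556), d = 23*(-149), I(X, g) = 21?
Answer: -134174/18759 ≈ -7.1525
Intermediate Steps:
n = 2601
d = -3427
x = -521/39 (x = (21 + 1021)/(478 - 556) = 1042/(-78) = 1042*(-1/78) = -521/39 ≈ -13.359)
(x + d)/(-2120 + n) = (-521/39 - 3427)/(-2120 + 2601) = -134174/39/481 = -134174/39*1/481 = -134174/18759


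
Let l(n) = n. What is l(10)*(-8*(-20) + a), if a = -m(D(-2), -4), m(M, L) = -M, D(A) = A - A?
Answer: 1600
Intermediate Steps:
D(A) = 0
a = 0 (a = -(-1)*0 = -1*0 = 0)
l(10)*(-8*(-20) + a) = 10*(-8*(-20) + 0) = 10*(160 + 0) = 10*160 = 1600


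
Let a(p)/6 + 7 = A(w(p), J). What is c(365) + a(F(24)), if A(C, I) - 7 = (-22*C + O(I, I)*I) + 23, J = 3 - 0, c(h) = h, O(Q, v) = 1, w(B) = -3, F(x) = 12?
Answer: 917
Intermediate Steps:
J = 3 (J = 3 - 1*0 = 3 + 0 = 3)
A(C, I) = 30 + I - 22*C (A(C, I) = 7 + ((-22*C + 1*I) + 23) = 7 + ((-22*C + I) + 23) = 7 + ((I - 22*C) + 23) = 7 + (23 + I - 22*C) = 30 + I - 22*C)
a(p) = 552 (a(p) = -42 + 6*(30 + 3 - 22*(-3)) = -42 + 6*(30 + 3 + 66) = -42 + 6*99 = -42 + 594 = 552)
c(365) + a(F(24)) = 365 + 552 = 917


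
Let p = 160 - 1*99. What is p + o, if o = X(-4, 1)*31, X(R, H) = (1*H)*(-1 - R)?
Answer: 154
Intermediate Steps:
X(R, H) = H*(-1 - R)
o = 93 (o = -1*1*(1 - 4)*31 = -1*1*(-3)*31 = 3*31 = 93)
p = 61 (p = 160 - 99 = 61)
p + o = 61 + 93 = 154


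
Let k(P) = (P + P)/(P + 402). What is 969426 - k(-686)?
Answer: 68828903/71 ≈ 9.6942e+5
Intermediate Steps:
k(P) = 2*P/(402 + P) (k(P) = (2*P)/(402 + P) = 2*P/(402 + P))
969426 - k(-686) = 969426 - 2*(-686)/(402 - 686) = 969426 - 2*(-686)/(-284) = 969426 - 2*(-686)*(-1)/284 = 969426 - 1*343/71 = 969426 - 343/71 = 68828903/71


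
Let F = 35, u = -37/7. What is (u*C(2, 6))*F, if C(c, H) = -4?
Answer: 740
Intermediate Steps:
u = -37/7 (u = -37*⅐ = -37/7 ≈ -5.2857)
(u*C(2, 6))*F = -37/7*(-4)*35 = (148/7)*35 = 740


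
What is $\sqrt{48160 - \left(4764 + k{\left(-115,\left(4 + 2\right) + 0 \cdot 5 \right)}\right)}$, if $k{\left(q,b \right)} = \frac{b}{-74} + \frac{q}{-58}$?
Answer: $\frac{\sqrt{199843535310}}{2146} \approx 208.31$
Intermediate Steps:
$k{\left(q,b \right)} = - \frac{q}{58} - \frac{b}{74}$ ($k{\left(q,b \right)} = b \left(- \frac{1}{74}\right) + q \left(- \frac{1}{58}\right) = - \frac{b}{74} - \frac{q}{58} = - \frac{q}{58} - \frac{b}{74}$)
$\sqrt{48160 - \left(4764 + k{\left(-115,\left(4 + 2\right) + 0 \cdot 5 \right)}\right)} = \sqrt{48160 - \left(4764 + \frac{115}{58} - \frac{\left(4 + 2\right) + 0 \cdot 5}{74}\right)} = \sqrt{48160 - \left(\frac{276427}{58} - \frac{6 + 0}{74}\right)} = \sqrt{48160 - \left(\frac{276427}{58} - \frac{3}{37}\right)} = \sqrt{48160 - \frac{10227625}{2146}} = \sqrt{\frac{93123735}{2146}} = \frac{\sqrt{199843535310}}{2146}$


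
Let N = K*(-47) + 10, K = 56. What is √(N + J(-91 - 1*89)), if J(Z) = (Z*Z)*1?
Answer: √29778 ≈ 172.56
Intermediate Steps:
J(Z) = Z² (J(Z) = Z²*1 = Z²)
N = -2622 (N = 56*(-47) + 10 = -2632 + 10 = -2622)
√(N + J(-91 - 1*89)) = √(-2622 + (-91 - 1*89)²) = √(-2622 + (-91 - 89)²) = √(-2622 + (-180)²) = √(-2622 + 32400) = √29778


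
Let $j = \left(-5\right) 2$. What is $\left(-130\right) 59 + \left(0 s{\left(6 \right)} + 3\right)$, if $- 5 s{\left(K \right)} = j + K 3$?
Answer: $-7667$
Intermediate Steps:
$j = -10$
$s{\left(K \right)} = 2 - \frac{3 K}{5}$ ($s{\left(K \right)} = - \frac{-10 + K 3}{5} = - \frac{-10 + 3 K}{5} = 2 - \frac{3 K}{5}$)
$\left(-130\right) 59 + \left(0 s{\left(6 \right)} + 3\right) = \left(-130\right) 59 + \left(0 \left(2 - \frac{18}{5}\right) + 3\right) = -7670 + \left(0 \left(2 - \frac{18}{5}\right) + 3\right) = -7670 + \left(0 \left(- \frac{8}{5}\right) + 3\right) = -7670 + \left(0 + 3\right) = -7670 + 3 = -7667$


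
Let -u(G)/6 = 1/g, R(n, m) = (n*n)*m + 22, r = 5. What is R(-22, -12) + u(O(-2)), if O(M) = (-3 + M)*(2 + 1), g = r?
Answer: -28936/5 ≈ -5787.2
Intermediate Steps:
g = 5
O(M) = -9 + 3*M (O(M) = (-3 + M)*3 = -9 + 3*M)
R(n, m) = 22 + m*n**2 (R(n, m) = n**2*m + 22 = m*n**2 + 22 = 22 + m*n**2)
u(G) = -6/5
R(-22, -12) + u(O(-2)) = (22 - 12*(-22)**2) - 6/5 = (22 - 12*484) - 6/5 = (22 - 5808) - 6/5 = -5786 - 6/5 = -28936/5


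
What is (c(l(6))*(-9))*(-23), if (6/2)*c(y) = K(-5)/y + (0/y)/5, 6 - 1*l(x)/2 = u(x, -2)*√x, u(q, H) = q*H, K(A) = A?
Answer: 5/4 - 5*√6/2 ≈ -4.8737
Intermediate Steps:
u(q, H) = H*q
l(x) = 12 + 4*x^(3/2) (l(x) = 12 - 2*(-2*x)*√x = 12 - (-4)*x^(3/2) = 12 + 4*x^(3/2))
c(y) = -5/(3*y) (c(y) = (-5/y + (0/y)/5)/3 = (-5/y + 0*(⅕))/3 = (-5/y + 0)/3 = (-5/y)/3 = -5/(3*y))
(c(l(6))*(-9))*(-23) = (-5/(3*(12 + 4*6^(3/2)))*(-9))*(-23) = (-5/(3*(12 + 4*(6*√6)))*(-9))*(-23) = (-5/(3*(12 + 24*√6))*(-9))*(-23) = (15/(12 + 24*√6))*(-23) = -345/(12 + 24*√6)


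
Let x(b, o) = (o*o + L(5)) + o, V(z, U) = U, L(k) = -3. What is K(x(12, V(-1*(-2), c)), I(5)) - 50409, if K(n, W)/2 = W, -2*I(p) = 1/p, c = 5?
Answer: -252046/5 ≈ -50409.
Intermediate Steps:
I(p) = -1/(2*p)
x(b, o) = -3 + o + o² (x(b, o) = (o*o - 3) + o = (o² - 3) + o = (-3 + o²) + o = -3 + o + o²)
K(n, W) = 2*W
K(x(12, V(-1*(-2), c)), I(5)) - 50409 = 2*(-½/5) - 50409 = 2*(-½*⅕) - 50409 = 2*(-⅒) - 50409 = -⅕ - 50409 = -252046/5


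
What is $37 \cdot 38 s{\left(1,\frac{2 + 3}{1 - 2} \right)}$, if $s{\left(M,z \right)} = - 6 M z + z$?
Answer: $35150$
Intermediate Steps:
$s{\left(M,z \right)} = z - 6 M z$ ($s{\left(M,z \right)} = - 6 M z + z = z - 6 M z$)
$37 \cdot 38 s{\left(1,\frac{2 + 3}{1 - 2} \right)} = 37 \cdot 38 \frac{2 + 3}{1 - 2} \left(1 - 6\right) = 1406 \frac{5}{-1} \left(1 - 6\right) = 1406 \cdot 5 \left(-1\right) \left(-5\right) = 1406 \left(\left(-5\right) \left(-5\right)\right) = 1406 \cdot 25 = 35150$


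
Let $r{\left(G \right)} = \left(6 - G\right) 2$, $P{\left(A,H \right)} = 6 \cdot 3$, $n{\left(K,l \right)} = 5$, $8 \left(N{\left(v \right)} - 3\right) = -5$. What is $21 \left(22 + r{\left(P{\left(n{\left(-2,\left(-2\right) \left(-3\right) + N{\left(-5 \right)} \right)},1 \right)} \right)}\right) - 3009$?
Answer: $-3051$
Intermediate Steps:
$N{\left(v \right)} = \frac{19}{8}$ ($N{\left(v \right)} = 3 + \frac{1}{8} \left(-5\right) = 3 - \frac{5}{8} = \frac{19}{8}$)
$P{\left(A,H \right)} = 18$
$r{\left(G \right)} = 12 - 2 G$
$21 \left(22 + r{\left(P{\left(n{\left(-2,\left(-2\right) \left(-3\right) + N{\left(-5 \right)} \right)},1 \right)} \right)}\right) - 3009 = 21 \left(22 + \left(12 - 36\right)\right) - 3009 = 21 \left(22 - 24\right) - 3009 = 21 \left(-2\right) - 3009 = -42 - 3009 = -3051$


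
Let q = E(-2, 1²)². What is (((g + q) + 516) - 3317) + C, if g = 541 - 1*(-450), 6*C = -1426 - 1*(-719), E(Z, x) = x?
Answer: -11561/6 ≈ -1926.8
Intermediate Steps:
q = 1 (q = (1²)² = 1² = 1)
C = -707/6 (C = (-1426 - 1*(-719))/6 = (-1426 + 719)/6 = (⅙)*(-707) = -707/6 ≈ -117.83)
g = 991 (g = 541 + 450 = 991)
(((g + q) + 516) - 3317) + C = (((991 + 1) + 516) - 3317) - 707/6 = ((992 + 516) - 3317) - 707/6 = (1508 - 3317) - 707/6 = -1809 - 707/6 = -11561/6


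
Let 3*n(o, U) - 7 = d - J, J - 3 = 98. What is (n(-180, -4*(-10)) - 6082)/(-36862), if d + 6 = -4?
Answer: 9175/55293 ≈ 0.16593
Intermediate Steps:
J = 101 (J = 3 + 98 = 101)
d = -10 (d = -6 - 4 = -10)
n(o, U) = -104/3 (n(o, U) = 7/3 + (-10 - 1*101)/3 = 7/3 + (-10 - 101)/3 = 7/3 + (⅓)*(-111) = 7/3 - 37 = -104/3)
(n(-180, -4*(-10)) - 6082)/(-36862) = (-104/3 - 6082)/(-36862) = -18350/3*(-1/36862) = 9175/55293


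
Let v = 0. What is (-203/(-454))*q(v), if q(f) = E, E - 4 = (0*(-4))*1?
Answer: 406/227 ≈ 1.7885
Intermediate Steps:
E = 4 (E = 4 + (0*(-4))*1 = 4 + 0*1 = 4 + 0 = 4)
q(f) = 4
(-203/(-454))*q(v) = -203/(-454)*4 = -203*(-1/454)*4 = (203/454)*4 = 406/227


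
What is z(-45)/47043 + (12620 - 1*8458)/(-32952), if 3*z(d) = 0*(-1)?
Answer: -2081/16476 ≈ -0.12630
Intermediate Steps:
z(d) = 0 (z(d) = (0*(-1))/3 = (1/3)*0 = 0)
z(-45)/47043 + (12620 - 1*8458)/(-32952) = 0/47043 + (12620 - 1*8458)/(-32952) = 0*(1/47043) + (12620 - 8458)*(-1/32952) = 0 + 4162*(-1/32952) = 0 - 2081/16476 = -2081/16476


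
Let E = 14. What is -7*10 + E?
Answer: -56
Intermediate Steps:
-7*10 + E = -7*10 + 14 = -70 + 14 = -56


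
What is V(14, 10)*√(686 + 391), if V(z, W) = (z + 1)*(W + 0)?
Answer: 150*√1077 ≈ 4922.6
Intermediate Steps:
V(z, W) = W*(1 + z) (V(z, W) = (1 + z)*W = W*(1 + z))
V(14, 10)*√(686 + 391) = (10*(1 + 14))*√(686 + 391) = (10*15)*√1077 = 150*√1077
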